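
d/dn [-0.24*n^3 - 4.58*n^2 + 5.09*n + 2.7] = -0.72*n^2 - 9.16*n + 5.09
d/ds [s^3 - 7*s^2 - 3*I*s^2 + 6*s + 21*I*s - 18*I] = 3*s^2 - 14*s - 6*I*s + 6 + 21*I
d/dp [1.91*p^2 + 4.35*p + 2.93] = 3.82*p + 4.35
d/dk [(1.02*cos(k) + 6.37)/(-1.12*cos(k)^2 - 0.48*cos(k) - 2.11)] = (1.1424*sin(k)^2 - 14.2688*cos(k) - 2.0478)*sin(k)/(1.12*cos(k)^2 + 0.48*cos(k) + 2.11)^2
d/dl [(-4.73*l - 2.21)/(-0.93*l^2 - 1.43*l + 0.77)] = (4.3989*l^2 + 6.7639*l - (1.86*l + 1.43)*(4.73*l + 2.21) - 3.6421)/(0.93*l^2 + 1.43*l - 0.77)^2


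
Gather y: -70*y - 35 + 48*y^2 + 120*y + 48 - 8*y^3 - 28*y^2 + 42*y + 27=-8*y^3 + 20*y^2 + 92*y + 40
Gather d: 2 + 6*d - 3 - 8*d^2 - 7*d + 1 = -8*d^2 - d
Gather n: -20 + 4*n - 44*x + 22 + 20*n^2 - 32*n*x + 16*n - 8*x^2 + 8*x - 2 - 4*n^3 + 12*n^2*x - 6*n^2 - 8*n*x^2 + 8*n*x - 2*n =-4*n^3 + n^2*(12*x + 14) + n*(-8*x^2 - 24*x + 18) - 8*x^2 - 36*x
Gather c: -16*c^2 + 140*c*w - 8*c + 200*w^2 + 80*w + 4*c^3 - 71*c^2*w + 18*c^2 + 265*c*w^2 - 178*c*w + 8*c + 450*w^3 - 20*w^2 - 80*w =4*c^3 + c^2*(2 - 71*w) + c*(265*w^2 - 38*w) + 450*w^3 + 180*w^2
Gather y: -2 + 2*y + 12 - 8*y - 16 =-6*y - 6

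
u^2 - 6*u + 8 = (u - 4)*(u - 2)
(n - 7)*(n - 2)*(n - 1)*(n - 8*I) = n^4 - 10*n^3 - 8*I*n^3 + 23*n^2 + 80*I*n^2 - 14*n - 184*I*n + 112*I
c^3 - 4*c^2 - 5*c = c*(c - 5)*(c + 1)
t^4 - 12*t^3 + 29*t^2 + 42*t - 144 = (t - 8)*(t - 3)^2*(t + 2)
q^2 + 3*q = q*(q + 3)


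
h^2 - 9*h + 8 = (h - 8)*(h - 1)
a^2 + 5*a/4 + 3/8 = (a + 1/2)*(a + 3/4)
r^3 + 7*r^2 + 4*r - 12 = (r - 1)*(r + 2)*(r + 6)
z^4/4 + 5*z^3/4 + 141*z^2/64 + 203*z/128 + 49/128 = (z/4 + 1/4)*(z + 1/2)*(z + 7/4)^2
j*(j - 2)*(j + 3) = j^3 + j^2 - 6*j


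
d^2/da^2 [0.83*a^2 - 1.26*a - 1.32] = 1.66000000000000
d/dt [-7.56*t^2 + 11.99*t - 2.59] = 11.99 - 15.12*t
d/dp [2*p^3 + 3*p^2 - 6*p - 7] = 6*p^2 + 6*p - 6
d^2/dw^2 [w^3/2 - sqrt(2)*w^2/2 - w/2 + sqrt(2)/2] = 3*w - sqrt(2)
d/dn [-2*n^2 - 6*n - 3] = -4*n - 6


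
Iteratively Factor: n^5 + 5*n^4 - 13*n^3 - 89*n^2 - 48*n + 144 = (n + 3)*(n^4 + 2*n^3 - 19*n^2 - 32*n + 48) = (n + 3)^2*(n^3 - n^2 - 16*n + 16) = (n - 1)*(n + 3)^2*(n^2 - 16) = (n - 1)*(n + 3)^2*(n + 4)*(n - 4)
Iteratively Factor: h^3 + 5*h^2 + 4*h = (h + 4)*(h^2 + h) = h*(h + 4)*(h + 1)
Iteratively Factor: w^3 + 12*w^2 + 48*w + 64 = (w + 4)*(w^2 + 8*w + 16) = (w + 4)^2*(w + 4)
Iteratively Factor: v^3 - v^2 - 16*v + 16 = (v - 1)*(v^2 - 16) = (v - 4)*(v - 1)*(v + 4)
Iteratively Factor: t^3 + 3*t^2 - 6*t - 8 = (t + 1)*(t^2 + 2*t - 8) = (t + 1)*(t + 4)*(t - 2)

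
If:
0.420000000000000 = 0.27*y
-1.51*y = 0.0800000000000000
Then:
No Solution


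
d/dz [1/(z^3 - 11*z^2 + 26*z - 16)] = (-3*z^2 + 22*z - 26)/(z^3 - 11*z^2 + 26*z - 16)^2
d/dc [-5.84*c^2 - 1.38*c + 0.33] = -11.68*c - 1.38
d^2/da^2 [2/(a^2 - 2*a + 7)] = 4*(-a^2 + 2*a + 4*(a - 1)^2 - 7)/(a^2 - 2*a + 7)^3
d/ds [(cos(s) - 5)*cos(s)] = (5 - 2*cos(s))*sin(s)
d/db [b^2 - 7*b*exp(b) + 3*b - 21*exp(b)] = -7*b*exp(b) + 2*b - 28*exp(b) + 3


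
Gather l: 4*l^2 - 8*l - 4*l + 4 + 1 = 4*l^2 - 12*l + 5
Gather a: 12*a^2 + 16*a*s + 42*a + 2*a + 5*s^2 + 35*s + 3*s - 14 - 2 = 12*a^2 + a*(16*s + 44) + 5*s^2 + 38*s - 16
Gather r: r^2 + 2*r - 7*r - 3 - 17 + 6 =r^2 - 5*r - 14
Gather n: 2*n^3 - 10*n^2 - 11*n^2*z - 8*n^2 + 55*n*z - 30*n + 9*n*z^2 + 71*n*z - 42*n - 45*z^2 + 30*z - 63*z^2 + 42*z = 2*n^3 + n^2*(-11*z - 18) + n*(9*z^2 + 126*z - 72) - 108*z^2 + 72*z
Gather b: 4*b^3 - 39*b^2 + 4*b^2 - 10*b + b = 4*b^3 - 35*b^2 - 9*b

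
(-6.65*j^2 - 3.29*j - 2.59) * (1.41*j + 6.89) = -9.3765*j^3 - 50.4574*j^2 - 26.32*j - 17.8451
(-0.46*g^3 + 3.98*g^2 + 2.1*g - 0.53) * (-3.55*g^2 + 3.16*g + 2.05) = 1.633*g^5 - 15.5826*g^4 + 4.1788*g^3 + 16.6765*g^2 + 2.6302*g - 1.0865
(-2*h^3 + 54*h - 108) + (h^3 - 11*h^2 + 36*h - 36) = -h^3 - 11*h^2 + 90*h - 144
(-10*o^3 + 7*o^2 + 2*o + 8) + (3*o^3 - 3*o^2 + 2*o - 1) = -7*o^3 + 4*o^2 + 4*o + 7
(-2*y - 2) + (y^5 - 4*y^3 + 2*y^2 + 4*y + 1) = y^5 - 4*y^3 + 2*y^2 + 2*y - 1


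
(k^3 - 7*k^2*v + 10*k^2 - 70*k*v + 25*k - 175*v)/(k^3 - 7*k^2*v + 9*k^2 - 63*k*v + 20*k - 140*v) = (k + 5)/(k + 4)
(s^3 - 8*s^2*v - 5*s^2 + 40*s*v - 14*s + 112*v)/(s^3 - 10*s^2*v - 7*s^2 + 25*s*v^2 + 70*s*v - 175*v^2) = (s^2 - 8*s*v + 2*s - 16*v)/(s^2 - 10*s*v + 25*v^2)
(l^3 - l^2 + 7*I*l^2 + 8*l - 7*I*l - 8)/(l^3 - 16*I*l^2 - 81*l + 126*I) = (l^3 + l^2*(-1 + 7*I) + l*(8 - 7*I) - 8)/(l^3 - 16*I*l^2 - 81*l + 126*I)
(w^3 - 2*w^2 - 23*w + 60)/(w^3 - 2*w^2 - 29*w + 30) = (w^2 - 7*w + 12)/(w^2 - 7*w + 6)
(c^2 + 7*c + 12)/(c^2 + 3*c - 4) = (c + 3)/(c - 1)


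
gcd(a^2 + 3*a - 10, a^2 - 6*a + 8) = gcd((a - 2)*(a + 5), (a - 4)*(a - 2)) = a - 2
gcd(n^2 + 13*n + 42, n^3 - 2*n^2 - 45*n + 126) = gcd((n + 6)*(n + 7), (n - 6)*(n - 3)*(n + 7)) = n + 7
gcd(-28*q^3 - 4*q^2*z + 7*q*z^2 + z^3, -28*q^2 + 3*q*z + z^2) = 7*q + z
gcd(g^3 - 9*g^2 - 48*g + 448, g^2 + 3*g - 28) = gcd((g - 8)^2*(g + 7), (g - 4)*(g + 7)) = g + 7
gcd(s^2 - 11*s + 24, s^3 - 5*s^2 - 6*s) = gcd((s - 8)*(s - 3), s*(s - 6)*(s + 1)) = 1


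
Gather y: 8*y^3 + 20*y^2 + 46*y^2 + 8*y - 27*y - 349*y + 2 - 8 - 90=8*y^3 + 66*y^2 - 368*y - 96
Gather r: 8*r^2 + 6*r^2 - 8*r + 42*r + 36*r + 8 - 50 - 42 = 14*r^2 + 70*r - 84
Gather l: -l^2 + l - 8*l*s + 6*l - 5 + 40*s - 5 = -l^2 + l*(7 - 8*s) + 40*s - 10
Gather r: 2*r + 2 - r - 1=r + 1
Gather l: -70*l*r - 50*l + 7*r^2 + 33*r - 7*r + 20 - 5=l*(-70*r - 50) + 7*r^2 + 26*r + 15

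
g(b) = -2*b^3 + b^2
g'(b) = -6*b^2 + 2*b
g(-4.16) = 161.29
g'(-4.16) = -112.15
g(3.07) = -48.44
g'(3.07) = -50.41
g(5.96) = -387.90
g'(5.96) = -201.21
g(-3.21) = 76.46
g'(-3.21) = -68.24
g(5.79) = -354.68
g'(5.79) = -189.56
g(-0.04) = 0.00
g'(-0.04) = -0.09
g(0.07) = 0.00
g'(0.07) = 0.11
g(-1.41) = 7.59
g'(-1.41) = -14.75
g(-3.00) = 63.00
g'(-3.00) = -60.00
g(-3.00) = 63.00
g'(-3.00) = -60.00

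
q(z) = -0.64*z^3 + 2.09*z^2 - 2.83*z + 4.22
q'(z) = -1.92*z^2 + 4.18*z - 2.83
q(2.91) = -2.09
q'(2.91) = -6.92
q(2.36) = 0.77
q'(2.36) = -3.66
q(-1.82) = 20.15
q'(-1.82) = -16.80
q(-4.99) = 149.90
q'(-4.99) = -71.50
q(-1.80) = 19.82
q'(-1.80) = -16.57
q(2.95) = -2.37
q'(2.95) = -7.21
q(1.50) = 2.52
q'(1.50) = -0.88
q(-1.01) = 9.87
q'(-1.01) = -9.01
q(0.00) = 4.22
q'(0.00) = -2.83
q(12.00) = -834.70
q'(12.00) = -229.15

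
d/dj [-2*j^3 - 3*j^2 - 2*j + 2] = -6*j^2 - 6*j - 2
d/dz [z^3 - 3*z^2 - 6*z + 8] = 3*z^2 - 6*z - 6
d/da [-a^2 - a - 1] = -2*a - 1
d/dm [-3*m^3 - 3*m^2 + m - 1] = -9*m^2 - 6*m + 1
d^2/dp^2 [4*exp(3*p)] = 36*exp(3*p)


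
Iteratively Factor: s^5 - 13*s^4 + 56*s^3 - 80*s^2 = (s - 4)*(s^4 - 9*s^3 + 20*s^2) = (s - 4)^2*(s^3 - 5*s^2) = s*(s - 4)^2*(s^2 - 5*s) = s^2*(s - 4)^2*(s - 5)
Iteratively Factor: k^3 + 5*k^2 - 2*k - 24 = (k - 2)*(k^2 + 7*k + 12) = (k - 2)*(k + 4)*(k + 3)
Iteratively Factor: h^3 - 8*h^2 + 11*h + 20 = (h + 1)*(h^2 - 9*h + 20) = (h - 4)*(h + 1)*(h - 5)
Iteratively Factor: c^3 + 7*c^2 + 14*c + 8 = (c + 4)*(c^2 + 3*c + 2) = (c + 1)*(c + 4)*(c + 2)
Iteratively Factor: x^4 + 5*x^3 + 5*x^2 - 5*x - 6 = (x + 1)*(x^3 + 4*x^2 + x - 6) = (x - 1)*(x + 1)*(x^2 + 5*x + 6) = (x - 1)*(x + 1)*(x + 3)*(x + 2)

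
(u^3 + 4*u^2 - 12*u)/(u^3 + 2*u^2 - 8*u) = (u + 6)/(u + 4)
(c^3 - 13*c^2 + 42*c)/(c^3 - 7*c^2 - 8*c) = (-c^2 + 13*c - 42)/(-c^2 + 7*c + 8)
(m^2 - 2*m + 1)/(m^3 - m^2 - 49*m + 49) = (m - 1)/(m^2 - 49)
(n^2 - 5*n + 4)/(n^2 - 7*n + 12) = (n - 1)/(n - 3)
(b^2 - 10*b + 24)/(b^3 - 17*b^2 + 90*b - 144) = (b - 4)/(b^2 - 11*b + 24)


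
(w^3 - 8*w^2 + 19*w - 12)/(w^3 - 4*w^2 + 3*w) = (w - 4)/w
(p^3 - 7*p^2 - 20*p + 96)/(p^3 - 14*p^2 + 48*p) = (p^2 + p - 12)/(p*(p - 6))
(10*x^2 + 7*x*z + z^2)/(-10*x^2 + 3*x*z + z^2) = (-2*x - z)/(2*x - z)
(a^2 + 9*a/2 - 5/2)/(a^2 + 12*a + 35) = (a - 1/2)/(a + 7)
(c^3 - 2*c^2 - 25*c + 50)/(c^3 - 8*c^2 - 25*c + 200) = (c - 2)/(c - 8)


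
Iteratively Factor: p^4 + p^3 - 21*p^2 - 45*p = (p)*(p^3 + p^2 - 21*p - 45) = p*(p + 3)*(p^2 - 2*p - 15) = p*(p + 3)^2*(p - 5)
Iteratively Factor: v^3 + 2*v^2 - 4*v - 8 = (v - 2)*(v^2 + 4*v + 4) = (v - 2)*(v + 2)*(v + 2)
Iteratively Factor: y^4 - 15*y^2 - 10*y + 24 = (y - 4)*(y^3 + 4*y^2 + y - 6) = (y - 4)*(y + 2)*(y^2 + 2*y - 3) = (y - 4)*(y + 2)*(y + 3)*(y - 1)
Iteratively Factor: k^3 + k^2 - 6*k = (k)*(k^2 + k - 6) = k*(k - 2)*(k + 3)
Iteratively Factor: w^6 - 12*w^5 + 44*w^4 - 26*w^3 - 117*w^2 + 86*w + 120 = (w + 1)*(w^5 - 13*w^4 + 57*w^3 - 83*w^2 - 34*w + 120) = (w + 1)^2*(w^4 - 14*w^3 + 71*w^2 - 154*w + 120) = (w - 3)*(w + 1)^2*(w^3 - 11*w^2 + 38*w - 40) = (w - 5)*(w - 3)*(w + 1)^2*(w^2 - 6*w + 8) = (w - 5)*(w - 4)*(w - 3)*(w + 1)^2*(w - 2)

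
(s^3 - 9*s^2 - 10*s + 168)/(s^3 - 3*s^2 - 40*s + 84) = (s^2 - 2*s - 24)/(s^2 + 4*s - 12)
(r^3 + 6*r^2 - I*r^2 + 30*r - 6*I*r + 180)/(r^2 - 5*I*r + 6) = (r^2 + r*(6 + 5*I) + 30*I)/(r + I)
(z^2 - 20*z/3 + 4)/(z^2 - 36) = (z - 2/3)/(z + 6)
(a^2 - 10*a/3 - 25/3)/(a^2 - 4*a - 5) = (a + 5/3)/(a + 1)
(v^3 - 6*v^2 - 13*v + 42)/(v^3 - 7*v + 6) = (v - 7)/(v - 1)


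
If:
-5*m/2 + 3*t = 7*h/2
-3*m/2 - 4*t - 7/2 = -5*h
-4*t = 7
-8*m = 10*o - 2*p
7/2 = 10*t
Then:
No Solution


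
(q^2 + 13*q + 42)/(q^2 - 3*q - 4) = (q^2 + 13*q + 42)/(q^2 - 3*q - 4)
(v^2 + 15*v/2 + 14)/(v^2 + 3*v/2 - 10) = (2*v + 7)/(2*v - 5)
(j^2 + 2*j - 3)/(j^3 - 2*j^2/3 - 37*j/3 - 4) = 3*(j - 1)/(3*j^2 - 11*j - 4)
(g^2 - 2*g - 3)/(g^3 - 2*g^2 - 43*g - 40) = (g - 3)/(g^2 - 3*g - 40)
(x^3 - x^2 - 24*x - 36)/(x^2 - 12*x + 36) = (x^2 + 5*x + 6)/(x - 6)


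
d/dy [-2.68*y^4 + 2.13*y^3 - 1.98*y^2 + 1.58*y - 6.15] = -10.72*y^3 + 6.39*y^2 - 3.96*y + 1.58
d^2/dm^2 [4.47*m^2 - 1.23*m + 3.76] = 8.94000000000000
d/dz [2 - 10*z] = -10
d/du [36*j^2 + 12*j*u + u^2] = 12*j + 2*u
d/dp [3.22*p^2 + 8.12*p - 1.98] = 6.44*p + 8.12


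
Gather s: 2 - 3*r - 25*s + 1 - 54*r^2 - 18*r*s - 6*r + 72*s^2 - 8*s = -54*r^2 - 9*r + 72*s^2 + s*(-18*r - 33) + 3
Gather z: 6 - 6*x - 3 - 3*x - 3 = -9*x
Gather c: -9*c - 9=-9*c - 9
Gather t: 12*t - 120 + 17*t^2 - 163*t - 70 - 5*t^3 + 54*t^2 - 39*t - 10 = -5*t^3 + 71*t^2 - 190*t - 200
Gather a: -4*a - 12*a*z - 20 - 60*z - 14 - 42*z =a*(-12*z - 4) - 102*z - 34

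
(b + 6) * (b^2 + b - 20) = b^3 + 7*b^2 - 14*b - 120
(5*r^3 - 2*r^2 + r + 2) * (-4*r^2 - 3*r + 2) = -20*r^5 - 7*r^4 + 12*r^3 - 15*r^2 - 4*r + 4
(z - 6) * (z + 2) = z^2 - 4*z - 12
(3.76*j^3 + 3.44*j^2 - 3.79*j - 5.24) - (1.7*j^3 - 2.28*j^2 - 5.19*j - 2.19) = 2.06*j^3 + 5.72*j^2 + 1.4*j - 3.05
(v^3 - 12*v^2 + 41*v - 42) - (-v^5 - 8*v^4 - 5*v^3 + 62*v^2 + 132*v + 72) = v^5 + 8*v^4 + 6*v^3 - 74*v^2 - 91*v - 114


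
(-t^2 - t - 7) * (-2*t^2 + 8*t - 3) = 2*t^4 - 6*t^3 + 9*t^2 - 53*t + 21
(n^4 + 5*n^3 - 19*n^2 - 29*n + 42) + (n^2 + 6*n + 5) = n^4 + 5*n^3 - 18*n^2 - 23*n + 47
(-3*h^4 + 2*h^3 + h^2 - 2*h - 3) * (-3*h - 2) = 9*h^5 - 7*h^3 + 4*h^2 + 13*h + 6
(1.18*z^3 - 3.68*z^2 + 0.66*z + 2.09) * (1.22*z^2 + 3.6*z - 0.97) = 1.4396*z^5 - 0.2416*z^4 - 13.5874*z^3 + 8.4954*z^2 + 6.8838*z - 2.0273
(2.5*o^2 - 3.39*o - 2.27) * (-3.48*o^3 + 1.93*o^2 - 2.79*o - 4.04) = -8.7*o^5 + 16.6222*o^4 - 5.6181*o^3 - 5.023*o^2 + 20.0289*o + 9.1708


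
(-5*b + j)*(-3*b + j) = 15*b^2 - 8*b*j + j^2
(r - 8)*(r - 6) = r^2 - 14*r + 48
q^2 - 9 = (q - 3)*(q + 3)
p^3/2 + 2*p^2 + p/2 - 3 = (p/2 + 1)*(p - 1)*(p + 3)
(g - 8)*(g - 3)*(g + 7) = g^3 - 4*g^2 - 53*g + 168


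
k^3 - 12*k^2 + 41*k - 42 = (k - 7)*(k - 3)*(k - 2)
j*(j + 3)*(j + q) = j^3 + j^2*q + 3*j^2 + 3*j*q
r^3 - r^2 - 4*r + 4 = (r - 2)*(r - 1)*(r + 2)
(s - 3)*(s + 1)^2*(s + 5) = s^4 + 4*s^3 - 10*s^2 - 28*s - 15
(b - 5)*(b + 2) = b^2 - 3*b - 10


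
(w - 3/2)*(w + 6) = w^2 + 9*w/2 - 9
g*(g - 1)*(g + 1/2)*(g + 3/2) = g^4 + g^3 - 5*g^2/4 - 3*g/4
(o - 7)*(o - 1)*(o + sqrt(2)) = o^3 - 8*o^2 + sqrt(2)*o^2 - 8*sqrt(2)*o + 7*o + 7*sqrt(2)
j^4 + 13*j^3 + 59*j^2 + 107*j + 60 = (j + 1)*(j + 3)*(j + 4)*(j + 5)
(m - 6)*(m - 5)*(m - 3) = m^3 - 14*m^2 + 63*m - 90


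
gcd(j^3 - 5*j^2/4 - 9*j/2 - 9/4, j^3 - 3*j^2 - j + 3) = j^2 - 2*j - 3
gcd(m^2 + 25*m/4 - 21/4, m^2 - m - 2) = 1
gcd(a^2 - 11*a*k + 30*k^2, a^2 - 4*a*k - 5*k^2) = a - 5*k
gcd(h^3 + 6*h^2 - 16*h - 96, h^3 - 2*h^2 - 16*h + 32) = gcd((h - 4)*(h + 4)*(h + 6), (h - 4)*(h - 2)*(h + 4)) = h^2 - 16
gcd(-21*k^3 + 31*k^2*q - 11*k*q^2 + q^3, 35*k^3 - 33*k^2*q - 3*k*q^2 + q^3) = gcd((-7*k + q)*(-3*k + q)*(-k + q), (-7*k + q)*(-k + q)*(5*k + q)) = 7*k^2 - 8*k*q + q^2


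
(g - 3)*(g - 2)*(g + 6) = g^3 + g^2 - 24*g + 36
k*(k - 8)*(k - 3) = k^3 - 11*k^2 + 24*k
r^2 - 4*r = r*(r - 4)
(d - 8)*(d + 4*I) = d^2 - 8*d + 4*I*d - 32*I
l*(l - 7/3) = l^2 - 7*l/3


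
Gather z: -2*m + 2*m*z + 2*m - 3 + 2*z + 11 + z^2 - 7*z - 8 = z^2 + z*(2*m - 5)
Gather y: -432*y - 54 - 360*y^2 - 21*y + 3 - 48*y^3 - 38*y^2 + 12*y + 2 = -48*y^3 - 398*y^2 - 441*y - 49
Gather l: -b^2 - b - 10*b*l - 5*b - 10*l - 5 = -b^2 - 6*b + l*(-10*b - 10) - 5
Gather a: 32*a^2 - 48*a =32*a^2 - 48*a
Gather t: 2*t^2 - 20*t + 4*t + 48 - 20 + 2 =2*t^2 - 16*t + 30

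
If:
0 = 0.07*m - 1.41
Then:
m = 20.14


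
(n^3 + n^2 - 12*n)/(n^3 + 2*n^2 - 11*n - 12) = n/(n + 1)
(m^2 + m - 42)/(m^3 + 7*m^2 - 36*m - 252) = 1/(m + 6)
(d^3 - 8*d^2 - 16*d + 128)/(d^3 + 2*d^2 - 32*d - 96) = (d^2 - 12*d + 32)/(d^2 - 2*d - 24)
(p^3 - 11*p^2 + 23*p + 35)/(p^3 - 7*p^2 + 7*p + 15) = (p - 7)/(p - 3)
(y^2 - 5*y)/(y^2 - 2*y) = (y - 5)/(y - 2)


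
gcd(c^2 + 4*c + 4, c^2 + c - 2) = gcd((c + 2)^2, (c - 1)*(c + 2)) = c + 2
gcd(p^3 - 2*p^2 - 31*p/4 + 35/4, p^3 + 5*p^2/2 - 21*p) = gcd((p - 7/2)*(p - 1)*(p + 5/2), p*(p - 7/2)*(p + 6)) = p - 7/2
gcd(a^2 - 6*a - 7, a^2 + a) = a + 1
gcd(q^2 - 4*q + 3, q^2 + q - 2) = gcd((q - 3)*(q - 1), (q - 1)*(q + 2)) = q - 1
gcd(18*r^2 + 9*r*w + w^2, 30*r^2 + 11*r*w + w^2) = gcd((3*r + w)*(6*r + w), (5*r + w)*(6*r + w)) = 6*r + w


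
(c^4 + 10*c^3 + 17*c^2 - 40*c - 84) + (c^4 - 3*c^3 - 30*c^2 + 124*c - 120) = 2*c^4 + 7*c^3 - 13*c^2 + 84*c - 204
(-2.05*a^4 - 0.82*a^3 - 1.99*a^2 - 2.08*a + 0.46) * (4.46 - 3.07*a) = 6.2935*a^5 - 6.6256*a^4 + 2.4521*a^3 - 2.4898*a^2 - 10.689*a + 2.0516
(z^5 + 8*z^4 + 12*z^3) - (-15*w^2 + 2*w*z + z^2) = 15*w^2 - 2*w*z + z^5 + 8*z^4 + 12*z^3 - z^2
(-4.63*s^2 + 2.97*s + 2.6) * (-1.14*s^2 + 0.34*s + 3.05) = 5.2782*s^4 - 4.96*s^3 - 16.0757*s^2 + 9.9425*s + 7.93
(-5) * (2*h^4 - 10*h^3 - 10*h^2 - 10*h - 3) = -10*h^4 + 50*h^3 + 50*h^2 + 50*h + 15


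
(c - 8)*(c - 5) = c^2 - 13*c + 40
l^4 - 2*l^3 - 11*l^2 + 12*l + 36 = (l - 3)^2*(l + 2)^2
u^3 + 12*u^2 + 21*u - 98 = (u - 2)*(u + 7)^2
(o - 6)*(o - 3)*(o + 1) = o^3 - 8*o^2 + 9*o + 18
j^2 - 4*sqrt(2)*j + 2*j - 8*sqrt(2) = (j + 2)*(j - 4*sqrt(2))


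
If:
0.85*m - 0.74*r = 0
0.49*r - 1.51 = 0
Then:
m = 2.68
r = 3.08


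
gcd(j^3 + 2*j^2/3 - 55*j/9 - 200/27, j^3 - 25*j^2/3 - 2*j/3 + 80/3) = j + 5/3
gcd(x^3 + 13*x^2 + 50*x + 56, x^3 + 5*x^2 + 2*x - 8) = x^2 + 6*x + 8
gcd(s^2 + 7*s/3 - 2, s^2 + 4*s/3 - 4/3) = s - 2/3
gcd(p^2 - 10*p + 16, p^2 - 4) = p - 2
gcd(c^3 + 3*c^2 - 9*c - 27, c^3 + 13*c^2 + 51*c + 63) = c^2 + 6*c + 9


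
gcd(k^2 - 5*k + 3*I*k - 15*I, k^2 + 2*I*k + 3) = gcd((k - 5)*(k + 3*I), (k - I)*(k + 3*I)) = k + 3*I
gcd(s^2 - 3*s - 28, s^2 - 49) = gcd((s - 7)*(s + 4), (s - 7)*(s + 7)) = s - 7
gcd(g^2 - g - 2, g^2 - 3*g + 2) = g - 2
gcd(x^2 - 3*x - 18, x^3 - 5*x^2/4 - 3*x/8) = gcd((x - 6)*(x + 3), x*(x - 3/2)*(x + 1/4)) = 1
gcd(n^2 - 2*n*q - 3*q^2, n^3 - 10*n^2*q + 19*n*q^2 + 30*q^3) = n + q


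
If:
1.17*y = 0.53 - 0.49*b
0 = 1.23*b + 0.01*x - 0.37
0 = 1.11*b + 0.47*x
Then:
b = 0.31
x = -0.72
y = 0.32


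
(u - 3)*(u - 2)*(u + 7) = u^3 + 2*u^2 - 29*u + 42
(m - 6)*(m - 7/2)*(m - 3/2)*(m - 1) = m^4 - 12*m^3 + 185*m^2/4 - 267*m/4 + 63/2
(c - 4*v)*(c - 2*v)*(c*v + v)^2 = c^4*v^2 - 6*c^3*v^3 + 2*c^3*v^2 + 8*c^2*v^4 - 12*c^2*v^3 + c^2*v^2 + 16*c*v^4 - 6*c*v^3 + 8*v^4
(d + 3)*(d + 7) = d^2 + 10*d + 21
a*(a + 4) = a^2 + 4*a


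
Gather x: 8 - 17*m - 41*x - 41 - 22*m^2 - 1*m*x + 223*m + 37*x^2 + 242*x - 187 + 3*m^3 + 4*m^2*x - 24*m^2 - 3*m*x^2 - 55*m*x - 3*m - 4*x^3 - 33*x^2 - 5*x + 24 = 3*m^3 - 46*m^2 + 203*m - 4*x^3 + x^2*(4 - 3*m) + x*(4*m^2 - 56*m + 196) - 196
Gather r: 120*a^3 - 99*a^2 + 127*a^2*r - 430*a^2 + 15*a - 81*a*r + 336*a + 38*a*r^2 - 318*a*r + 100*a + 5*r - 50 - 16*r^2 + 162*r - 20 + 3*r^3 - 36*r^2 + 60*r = 120*a^3 - 529*a^2 + 451*a + 3*r^3 + r^2*(38*a - 52) + r*(127*a^2 - 399*a + 227) - 70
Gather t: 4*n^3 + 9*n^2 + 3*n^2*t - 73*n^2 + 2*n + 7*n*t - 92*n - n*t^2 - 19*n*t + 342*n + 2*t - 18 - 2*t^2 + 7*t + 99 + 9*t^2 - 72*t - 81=4*n^3 - 64*n^2 + 252*n + t^2*(7 - n) + t*(3*n^2 - 12*n - 63)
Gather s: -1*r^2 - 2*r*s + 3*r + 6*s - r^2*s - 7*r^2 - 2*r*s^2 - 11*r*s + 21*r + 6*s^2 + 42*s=-8*r^2 + 24*r + s^2*(6 - 2*r) + s*(-r^2 - 13*r + 48)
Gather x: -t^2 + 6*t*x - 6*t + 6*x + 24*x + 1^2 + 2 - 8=-t^2 - 6*t + x*(6*t + 30) - 5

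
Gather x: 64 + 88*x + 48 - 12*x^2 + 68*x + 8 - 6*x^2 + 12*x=-18*x^2 + 168*x + 120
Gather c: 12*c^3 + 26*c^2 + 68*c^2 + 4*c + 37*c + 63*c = 12*c^3 + 94*c^2 + 104*c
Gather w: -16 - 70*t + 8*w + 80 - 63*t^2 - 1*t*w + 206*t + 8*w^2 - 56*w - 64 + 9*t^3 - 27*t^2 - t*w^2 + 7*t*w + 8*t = 9*t^3 - 90*t^2 + 144*t + w^2*(8 - t) + w*(6*t - 48)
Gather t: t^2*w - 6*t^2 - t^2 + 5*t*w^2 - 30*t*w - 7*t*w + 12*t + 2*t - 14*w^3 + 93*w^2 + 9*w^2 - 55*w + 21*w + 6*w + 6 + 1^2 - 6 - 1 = t^2*(w - 7) + t*(5*w^2 - 37*w + 14) - 14*w^3 + 102*w^2 - 28*w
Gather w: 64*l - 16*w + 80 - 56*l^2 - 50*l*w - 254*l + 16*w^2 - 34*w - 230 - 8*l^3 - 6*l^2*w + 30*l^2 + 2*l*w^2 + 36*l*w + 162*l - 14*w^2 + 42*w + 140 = -8*l^3 - 26*l^2 - 28*l + w^2*(2*l + 2) + w*(-6*l^2 - 14*l - 8) - 10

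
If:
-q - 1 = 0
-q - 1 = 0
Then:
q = -1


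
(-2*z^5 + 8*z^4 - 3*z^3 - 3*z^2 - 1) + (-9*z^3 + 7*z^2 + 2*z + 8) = -2*z^5 + 8*z^4 - 12*z^3 + 4*z^2 + 2*z + 7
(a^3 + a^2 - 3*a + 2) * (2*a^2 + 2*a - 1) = 2*a^5 + 4*a^4 - 5*a^3 - 3*a^2 + 7*a - 2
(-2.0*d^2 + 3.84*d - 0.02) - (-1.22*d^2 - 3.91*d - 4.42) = -0.78*d^2 + 7.75*d + 4.4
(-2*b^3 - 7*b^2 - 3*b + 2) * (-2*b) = 4*b^4 + 14*b^3 + 6*b^2 - 4*b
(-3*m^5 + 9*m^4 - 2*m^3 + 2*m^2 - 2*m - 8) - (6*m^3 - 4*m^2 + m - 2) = -3*m^5 + 9*m^4 - 8*m^3 + 6*m^2 - 3*m - 6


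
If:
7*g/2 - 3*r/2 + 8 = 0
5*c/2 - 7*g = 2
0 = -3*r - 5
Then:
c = -38/5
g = -3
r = -5/3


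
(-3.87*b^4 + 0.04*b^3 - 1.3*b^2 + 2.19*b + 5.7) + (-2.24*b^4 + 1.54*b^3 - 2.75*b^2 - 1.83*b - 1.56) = -6.11*b^4 + 1.58*b^3 - 4.05*b^2 + 0.36*b + 4.14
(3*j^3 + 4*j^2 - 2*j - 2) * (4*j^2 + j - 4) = 12*j^5 + 19*j^4 - 16*j^3 - 26*j^2 + 6*j + 8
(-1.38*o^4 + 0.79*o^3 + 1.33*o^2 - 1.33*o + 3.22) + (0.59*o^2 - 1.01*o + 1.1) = -1.38*o^4 + 0.79*o^3 + 1.92*o^2 - 2.34*o + 4.32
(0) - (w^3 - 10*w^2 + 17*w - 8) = -w^3 + 10*w^2 - 17*w + 8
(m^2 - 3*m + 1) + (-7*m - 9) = m^2 - 10*m - 8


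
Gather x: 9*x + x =10*x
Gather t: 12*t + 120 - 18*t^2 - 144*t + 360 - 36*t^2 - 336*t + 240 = -54*t^2 - 468*t + 720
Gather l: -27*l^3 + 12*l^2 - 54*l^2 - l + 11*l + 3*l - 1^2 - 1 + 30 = -27*l^3 - 42*l^2 + 13*l + 28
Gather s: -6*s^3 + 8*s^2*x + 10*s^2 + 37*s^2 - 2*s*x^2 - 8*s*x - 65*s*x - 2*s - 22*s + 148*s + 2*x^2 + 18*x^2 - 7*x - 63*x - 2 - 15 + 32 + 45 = -6*s^3 + s^2*(8*x + 47) + s*(-2*x^2 - 73*x + 124) + 20*x^2 - 70*x + 60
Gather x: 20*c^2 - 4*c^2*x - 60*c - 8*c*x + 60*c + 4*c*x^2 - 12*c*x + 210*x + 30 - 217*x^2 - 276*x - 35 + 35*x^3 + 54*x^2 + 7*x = 20*c^2 + 35*x^3 + x^2*(4*c - 163) + x*(-4*c^2 - 20*c - 59) - 5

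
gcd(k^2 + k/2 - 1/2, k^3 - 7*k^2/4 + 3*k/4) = 1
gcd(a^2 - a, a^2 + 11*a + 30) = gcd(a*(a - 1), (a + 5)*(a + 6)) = 1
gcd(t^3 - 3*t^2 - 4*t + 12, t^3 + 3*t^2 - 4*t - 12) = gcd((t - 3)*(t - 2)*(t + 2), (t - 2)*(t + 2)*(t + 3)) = t^2 - 4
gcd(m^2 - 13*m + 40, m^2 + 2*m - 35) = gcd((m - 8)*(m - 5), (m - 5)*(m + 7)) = m - 5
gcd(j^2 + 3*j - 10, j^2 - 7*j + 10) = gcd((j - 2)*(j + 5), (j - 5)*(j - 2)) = j - 2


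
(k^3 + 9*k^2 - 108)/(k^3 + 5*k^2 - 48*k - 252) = (k - 3)/(k - 7)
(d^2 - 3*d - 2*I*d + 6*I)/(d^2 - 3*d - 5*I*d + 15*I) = (d - 2*I)/(d - 5*I)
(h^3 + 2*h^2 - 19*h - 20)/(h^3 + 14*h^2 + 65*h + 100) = (h^2 - 3*h - 4)/(h^2 + 9*h + 20)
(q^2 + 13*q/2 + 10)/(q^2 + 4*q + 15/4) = 2*(q + 4)/(2*q + 3)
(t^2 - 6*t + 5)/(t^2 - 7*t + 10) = (t - 1)/(t - 2)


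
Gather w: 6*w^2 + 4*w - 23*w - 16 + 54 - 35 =6*w^2 - 19*w + 3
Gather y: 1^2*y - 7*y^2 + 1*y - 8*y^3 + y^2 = -8*y^3 - 6*y^2 + 2*y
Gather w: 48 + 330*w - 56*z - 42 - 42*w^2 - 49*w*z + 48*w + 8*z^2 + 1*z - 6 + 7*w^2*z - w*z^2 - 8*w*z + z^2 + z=w^2*(7*z - 42) + w*(-z^2 - 57*z + 378) + 9*z^2 - 54*z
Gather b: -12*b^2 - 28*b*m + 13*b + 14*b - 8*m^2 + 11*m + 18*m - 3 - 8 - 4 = -12*b^2 + b*(27 - 28*m) - 8*m^2 + 29*m - 15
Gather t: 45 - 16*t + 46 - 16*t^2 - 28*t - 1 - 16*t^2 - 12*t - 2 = -32*t^2 - 56*t + 88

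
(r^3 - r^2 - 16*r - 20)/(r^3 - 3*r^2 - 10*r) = (r + 2)/r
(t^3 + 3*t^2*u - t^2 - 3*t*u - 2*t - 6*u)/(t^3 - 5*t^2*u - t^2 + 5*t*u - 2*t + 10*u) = (t + 3*u)/(t - 5*u)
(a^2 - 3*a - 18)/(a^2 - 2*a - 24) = (a + 3)/(a + 4)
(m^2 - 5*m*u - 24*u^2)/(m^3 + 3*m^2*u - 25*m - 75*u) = (m - 8*u)/(m^2 - 25)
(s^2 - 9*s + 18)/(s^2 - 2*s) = (s^2 - 9*s + 18)/(s*(s - 2))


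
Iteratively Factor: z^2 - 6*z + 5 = (z - 5)*(z - 1)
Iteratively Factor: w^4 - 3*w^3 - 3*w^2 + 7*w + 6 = (w - 3)*(w^3 - 3*w - 2) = (w - 3)*(w - 2)*(w^2 + 2*w + 1) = (w - 3)*(w - 2)*(w + 1)*(w + 1)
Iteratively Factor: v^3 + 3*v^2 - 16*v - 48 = (v + 3)*(v^2 - 16) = (v + 3)*(v + 4)*(v - 4)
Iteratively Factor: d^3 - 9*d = (d + 3)*(d^2 - 3*d) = d*(d + 3)*(d - 3)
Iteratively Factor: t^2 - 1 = (t + 1)*(t - 1)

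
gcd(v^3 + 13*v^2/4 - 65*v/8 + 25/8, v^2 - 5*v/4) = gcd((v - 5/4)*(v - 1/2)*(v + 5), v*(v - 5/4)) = v - 5/4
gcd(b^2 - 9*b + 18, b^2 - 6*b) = b - 6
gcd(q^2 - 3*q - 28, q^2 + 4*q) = q + 4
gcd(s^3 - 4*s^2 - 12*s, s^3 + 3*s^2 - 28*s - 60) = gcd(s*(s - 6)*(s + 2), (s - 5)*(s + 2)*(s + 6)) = s + 2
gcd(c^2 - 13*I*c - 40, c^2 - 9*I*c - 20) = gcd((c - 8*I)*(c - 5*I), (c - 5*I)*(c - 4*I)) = c - 5*I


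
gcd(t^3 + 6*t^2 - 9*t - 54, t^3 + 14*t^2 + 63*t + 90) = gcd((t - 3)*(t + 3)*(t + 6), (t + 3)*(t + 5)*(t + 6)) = t^2 + 9*t + 18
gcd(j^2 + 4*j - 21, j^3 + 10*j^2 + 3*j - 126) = j^2 + 4*j - 21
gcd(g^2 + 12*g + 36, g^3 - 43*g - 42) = g + 6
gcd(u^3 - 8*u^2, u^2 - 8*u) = u^2 - 8*u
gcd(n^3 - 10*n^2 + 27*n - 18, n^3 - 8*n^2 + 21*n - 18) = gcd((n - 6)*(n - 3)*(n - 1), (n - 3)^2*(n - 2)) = n - 3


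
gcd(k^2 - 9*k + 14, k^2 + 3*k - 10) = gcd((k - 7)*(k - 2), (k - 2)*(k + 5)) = k - 2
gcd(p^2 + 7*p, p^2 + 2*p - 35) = p + 7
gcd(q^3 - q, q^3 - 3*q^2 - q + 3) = q^2 - 1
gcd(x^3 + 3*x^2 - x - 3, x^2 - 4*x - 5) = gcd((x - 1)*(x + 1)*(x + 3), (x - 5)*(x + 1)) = x + 1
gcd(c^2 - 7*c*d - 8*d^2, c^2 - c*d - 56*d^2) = c - 8*d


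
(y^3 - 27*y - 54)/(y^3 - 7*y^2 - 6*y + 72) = (y + 3)/(y - 4)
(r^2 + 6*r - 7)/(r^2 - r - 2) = (-r^2 - 6*r + 7)/(-r^2 + r + 2)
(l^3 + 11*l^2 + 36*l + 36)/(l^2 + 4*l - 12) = (l^2 + 5*l + 6)/(l - 2)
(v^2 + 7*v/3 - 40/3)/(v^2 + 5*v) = (v - 8/3)/v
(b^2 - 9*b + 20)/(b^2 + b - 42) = (b^2 - 9*b + 20)/(b^2 + b - 42)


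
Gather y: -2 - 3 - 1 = -6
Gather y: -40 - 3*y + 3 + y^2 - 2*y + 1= y^2 - 5*y - 36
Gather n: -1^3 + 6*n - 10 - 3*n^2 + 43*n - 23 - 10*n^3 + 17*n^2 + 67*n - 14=-10*n^3 + 14*n^2 + 116*n - 48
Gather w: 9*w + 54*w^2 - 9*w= 54*w^2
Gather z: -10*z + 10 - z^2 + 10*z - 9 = 1 - z^2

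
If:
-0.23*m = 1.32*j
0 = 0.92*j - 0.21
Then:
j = 0.23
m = -1.31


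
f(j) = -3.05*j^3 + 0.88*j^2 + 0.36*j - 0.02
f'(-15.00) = -2084.79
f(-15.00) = 10486.33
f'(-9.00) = -756.63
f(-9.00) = 2291.47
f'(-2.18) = -46.96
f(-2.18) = 34.98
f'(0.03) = 0.40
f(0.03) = -0.01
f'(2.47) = -51.12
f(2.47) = -39.72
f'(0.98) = -6.70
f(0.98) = -1.69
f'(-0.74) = -5.95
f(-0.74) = 1.43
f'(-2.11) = -44.09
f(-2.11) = 31.79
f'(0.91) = -5.62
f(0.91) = -1.26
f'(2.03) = -33.77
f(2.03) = -21.18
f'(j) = -9.15*j^2 + 1.76*j + 0.36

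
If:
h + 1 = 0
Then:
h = -1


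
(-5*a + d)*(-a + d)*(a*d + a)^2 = 5*a^4*d^2 + 10*a^4*d + 5*a^4 - 6*a^3*d^3 - 12*a^3*d^2 - 6*a^3*d + a^2*d^4 + 2*a^2*d^3 + a^2*d^2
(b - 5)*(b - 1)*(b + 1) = b^3 - 5*b^2 - b + 5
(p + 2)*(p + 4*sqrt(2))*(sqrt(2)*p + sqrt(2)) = sqrt(2)*p^3 + 3*sqrt(2)*p^2 + 8*p^2 + 2*sqrt(2)*p + 24*p + 16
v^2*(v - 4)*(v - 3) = v^4 - 7*v^3 + 12*v^2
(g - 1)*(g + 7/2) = g^2 + 5*g/2 - 7/2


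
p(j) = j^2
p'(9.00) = 18.00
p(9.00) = 81.00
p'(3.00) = 6.00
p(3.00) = 9.00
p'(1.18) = 2.36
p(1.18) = 1.39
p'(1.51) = 3.02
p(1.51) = 2.28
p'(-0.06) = -0.12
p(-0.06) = 0.00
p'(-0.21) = -0.42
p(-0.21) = 0.04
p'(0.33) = 0.66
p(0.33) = 0.11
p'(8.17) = 16.34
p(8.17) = 66.75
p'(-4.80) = -9.60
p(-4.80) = 23.04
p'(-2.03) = -4.06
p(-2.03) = 4.12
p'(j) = 2*j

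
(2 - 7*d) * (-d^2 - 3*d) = 7*d^3 + 19*d^2 - 6*d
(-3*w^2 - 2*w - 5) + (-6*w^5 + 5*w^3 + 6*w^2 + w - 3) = -6*w^5 + 5*w^3 + 3*w^2 - w - 8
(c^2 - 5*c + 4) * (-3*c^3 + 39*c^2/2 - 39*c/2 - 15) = -3*c^5 + 69*c^4/2 - 129*c^3 + 321*c^2/2 - 3*c - 60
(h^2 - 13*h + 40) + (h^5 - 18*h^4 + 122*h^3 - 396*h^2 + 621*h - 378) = h^5 - 18*h^4 + 122*h^3 - 395*h^2 + 608*h - 338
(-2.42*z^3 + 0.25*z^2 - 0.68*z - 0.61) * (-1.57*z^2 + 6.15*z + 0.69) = 3.7994*z^5 - 15.2755*z^4 + 0.9353*z^3 - 3.0518*z^2 - 4.2207*z - 0.4209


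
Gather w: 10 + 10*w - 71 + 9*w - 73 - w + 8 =18*w - 126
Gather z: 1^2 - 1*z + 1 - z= 2 - 2*z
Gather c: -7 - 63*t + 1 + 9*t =-54*t - 6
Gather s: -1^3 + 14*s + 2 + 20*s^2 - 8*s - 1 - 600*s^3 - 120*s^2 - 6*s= -600*s^3 - 100*s^2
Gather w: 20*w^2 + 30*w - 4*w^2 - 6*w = 16*w^2 + 24*w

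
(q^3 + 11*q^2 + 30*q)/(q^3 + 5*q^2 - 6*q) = (q + 5)/(q - 1)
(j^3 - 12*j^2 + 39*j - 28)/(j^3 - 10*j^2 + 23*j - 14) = (j - 4)/(j - 2)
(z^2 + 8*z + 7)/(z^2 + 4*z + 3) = (z + 7)/(z + 3)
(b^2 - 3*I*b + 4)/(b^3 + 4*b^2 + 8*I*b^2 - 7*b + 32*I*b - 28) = (b - 4*I)/(b^2 + b*(4 + 7*I) + 28*I)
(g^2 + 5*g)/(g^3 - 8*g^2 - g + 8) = g*(g + 5)/(g^3 - 8*g^2 - g + 8)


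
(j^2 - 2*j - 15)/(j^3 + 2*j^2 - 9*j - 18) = (j - 5)/(j^2 - j - 6)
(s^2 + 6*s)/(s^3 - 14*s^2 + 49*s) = (s + 6)/(s^2 - 14*s + 49)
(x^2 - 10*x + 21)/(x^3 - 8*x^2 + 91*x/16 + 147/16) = 16*(x - 3)/(16*x^2 - 16*x - 21)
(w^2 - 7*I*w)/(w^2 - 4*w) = (w - 7*I)/(w - 4)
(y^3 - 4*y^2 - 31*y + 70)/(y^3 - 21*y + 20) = (y^2 - 9*y + 14)/(y^2 - 5*y + 4)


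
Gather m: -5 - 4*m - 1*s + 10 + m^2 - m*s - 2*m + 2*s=m^2 + m*(-s - 6) + s + 5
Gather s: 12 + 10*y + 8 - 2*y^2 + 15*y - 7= -2*y^2 + 25*y + 13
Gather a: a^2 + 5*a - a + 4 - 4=a^2 + 4*a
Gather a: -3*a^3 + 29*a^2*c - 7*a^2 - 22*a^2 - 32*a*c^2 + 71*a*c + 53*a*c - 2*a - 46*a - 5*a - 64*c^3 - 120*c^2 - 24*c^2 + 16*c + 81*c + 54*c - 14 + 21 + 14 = -3*a^3 + a^2*(29*c - 29) + a*(-32*c^2 + 124*c - 53) - 64*c^3 - 144*c^2 + 151*c + 21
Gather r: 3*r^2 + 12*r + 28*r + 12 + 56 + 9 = 3*r^2 + 40*r + 77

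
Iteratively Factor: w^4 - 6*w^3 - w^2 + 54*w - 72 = (w + 3)*(w^3 - 9*w^2 + 26*w - 24) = (w - 2)*(w + 3)*(w^2 - 7*w + 12) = (w - 4)*(w - 2)*(w + 3)*(w - 3)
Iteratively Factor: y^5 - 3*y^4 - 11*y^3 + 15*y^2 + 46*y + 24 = (y + 2)*(y^4 - 5*y^3 - y^2 + 17*y + 12) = (y - 3)*(y + 2)*(y^3 - 2*y^2 - 7*y - 4) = (y - 3)*(y + 1)*(y + 2)*(y^2 - 3*y - 4) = (y - 3)*(y + 1)^2*(y + 2)*(y - 4)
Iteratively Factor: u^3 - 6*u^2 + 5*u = (u - 5)*(u^2 - u) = (u - 5)*(u - 1)*(u)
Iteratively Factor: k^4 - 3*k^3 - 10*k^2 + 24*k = (k)*(k^3 - 3*k^2 - 10*k + 24) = k*(k - 4)*(k^2 + k - 6) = k*(k - 4)*(k + 3)*(k - 2)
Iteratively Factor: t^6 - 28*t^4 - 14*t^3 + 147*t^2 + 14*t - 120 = (t + 1)*(t^5 - t^4 - 27*t^3 + 13*t^2 + 134*t - 120) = (t - 2)*(t + 1)*(t^4 + t^3 - 25*t^2 - 37*t + 60) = (t - 2)*(t + 1)*(t + 4)*(t^3 - 3*t^2 - 13*t + 15) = (t - 2)*(t + 1)*(t + 3)*(t + 4)*(t^2 - 6*t + 5) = (t - 2)*(t - 1)*(t + 1)*(t + 3)*(t + 4)*(t - 5)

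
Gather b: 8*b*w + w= 8*b*w + w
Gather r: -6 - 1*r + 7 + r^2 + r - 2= r^2 - 1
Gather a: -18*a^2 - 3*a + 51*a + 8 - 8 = -18*a^2 + 48*a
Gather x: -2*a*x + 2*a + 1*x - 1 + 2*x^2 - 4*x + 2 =2*a + 2*x^2 + x*(-2*a - 3) + 1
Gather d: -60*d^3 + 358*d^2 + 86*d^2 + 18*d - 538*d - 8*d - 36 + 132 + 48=-60*d^3 + 444*d^2 - 528*d + 144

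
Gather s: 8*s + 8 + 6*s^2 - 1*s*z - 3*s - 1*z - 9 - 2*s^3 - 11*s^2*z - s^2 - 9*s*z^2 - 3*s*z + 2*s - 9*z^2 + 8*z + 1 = -2*s^3 + s^2*(5 - 11*z) + s*(-9*z^2 - 4*z + 7) - 9*z^2 + 7*z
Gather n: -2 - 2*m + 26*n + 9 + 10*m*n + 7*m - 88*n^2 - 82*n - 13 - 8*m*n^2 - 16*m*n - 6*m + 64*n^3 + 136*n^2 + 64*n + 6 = -m + 64*n^3 + n^2*(48 - 8*m) + n*(8 - 6*m)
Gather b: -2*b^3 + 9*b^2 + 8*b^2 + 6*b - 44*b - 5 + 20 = -2*b^3 + 17*b^2 - 38*b + 15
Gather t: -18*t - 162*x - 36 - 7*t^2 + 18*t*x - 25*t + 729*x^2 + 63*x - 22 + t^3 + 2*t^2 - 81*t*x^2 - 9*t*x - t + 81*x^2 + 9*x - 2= t^3 - 5*t^2 + t*(-81*x^2 + 9*x - 44) + 810*x^2 - 90*x - 60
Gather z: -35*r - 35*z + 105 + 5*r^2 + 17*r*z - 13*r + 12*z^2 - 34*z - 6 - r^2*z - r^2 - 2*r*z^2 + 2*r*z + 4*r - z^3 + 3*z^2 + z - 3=4*r^2 - 44*r - z^3 + z^2*(15 - 2*r) + z*(-r^2 + 19*r - 68) + 96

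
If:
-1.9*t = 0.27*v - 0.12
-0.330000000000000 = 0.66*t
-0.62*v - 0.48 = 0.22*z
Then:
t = -0.50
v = 3.96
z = -13.35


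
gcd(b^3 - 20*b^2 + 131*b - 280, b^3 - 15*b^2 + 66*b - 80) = b^2 - 13*b + 40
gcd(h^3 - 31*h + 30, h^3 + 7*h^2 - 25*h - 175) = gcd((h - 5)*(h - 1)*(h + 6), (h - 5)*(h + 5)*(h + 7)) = h - 5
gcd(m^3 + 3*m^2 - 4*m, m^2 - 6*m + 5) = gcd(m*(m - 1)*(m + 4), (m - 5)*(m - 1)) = m - 1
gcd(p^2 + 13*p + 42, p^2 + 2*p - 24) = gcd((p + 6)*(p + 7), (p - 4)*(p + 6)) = p + 6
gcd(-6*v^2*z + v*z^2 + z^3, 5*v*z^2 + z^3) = z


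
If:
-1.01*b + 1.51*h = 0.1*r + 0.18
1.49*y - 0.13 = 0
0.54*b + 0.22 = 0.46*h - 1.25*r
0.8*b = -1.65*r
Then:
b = 0.46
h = 0.41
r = -0.22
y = 0.09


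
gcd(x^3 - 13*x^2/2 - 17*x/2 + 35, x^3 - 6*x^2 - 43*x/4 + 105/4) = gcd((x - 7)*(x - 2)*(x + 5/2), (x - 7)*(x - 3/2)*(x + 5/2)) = x^2 - 9*x/2 - 35/2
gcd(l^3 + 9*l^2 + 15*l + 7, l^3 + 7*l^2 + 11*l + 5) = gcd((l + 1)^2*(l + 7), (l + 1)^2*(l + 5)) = l^2 + 2*l + 1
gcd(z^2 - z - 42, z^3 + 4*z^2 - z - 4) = 1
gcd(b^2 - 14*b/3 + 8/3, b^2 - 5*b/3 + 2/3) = b - 2/3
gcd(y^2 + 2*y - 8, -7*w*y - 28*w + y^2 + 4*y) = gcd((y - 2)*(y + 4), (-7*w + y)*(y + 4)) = y + 4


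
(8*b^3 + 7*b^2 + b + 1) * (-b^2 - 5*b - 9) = -8*b^5 - 47*b^4 - 108*b^3 - 69*b^2 - 14*b - 9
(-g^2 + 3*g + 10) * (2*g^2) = -2*g^4 + 6*g^3 + 20*g^2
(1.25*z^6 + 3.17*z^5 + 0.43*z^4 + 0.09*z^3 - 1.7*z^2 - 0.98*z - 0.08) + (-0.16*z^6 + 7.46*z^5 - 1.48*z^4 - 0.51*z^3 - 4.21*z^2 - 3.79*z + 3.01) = 1.09*z^6 + 10.63*z^5 - 1.05*z^4 - 0.42*z^3 - 5.91*z^2 - 4.77*z + 2.93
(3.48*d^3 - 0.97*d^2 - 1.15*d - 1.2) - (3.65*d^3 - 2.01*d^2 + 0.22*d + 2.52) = -0.17*d^3 + 1.04*d^2 - 1.37*d - 3.72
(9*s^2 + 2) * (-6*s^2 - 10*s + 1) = -54*s^4 - 90*s^3 - 3*s^2 - 20*s + 2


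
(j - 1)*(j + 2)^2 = j^3 + 3*j^2 - 4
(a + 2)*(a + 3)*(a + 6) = a^3 + 11*a^2 + 36*a + 36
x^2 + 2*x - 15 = (x - 3)*(x + 5)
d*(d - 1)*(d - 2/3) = d^3 - 5*d^2/3 + 2*d/3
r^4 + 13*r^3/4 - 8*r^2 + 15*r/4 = r*(r - 1)*(r - 3/4)*(r + 5)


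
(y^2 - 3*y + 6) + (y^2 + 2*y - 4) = 2*y^2 - y + 2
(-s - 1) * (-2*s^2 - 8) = 2*s^3 + 2*s^2 + 8*s + 8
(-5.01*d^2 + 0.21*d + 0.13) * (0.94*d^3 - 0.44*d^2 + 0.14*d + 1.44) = -4.7094*d^5 + 2.4018*d^4 - 0.6716*d^3 - 7.2422*d^2 + 0.3206*d + 0.1872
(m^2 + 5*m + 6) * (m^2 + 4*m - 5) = m^4 + 9*m^3 + 21*m^2 - m - 30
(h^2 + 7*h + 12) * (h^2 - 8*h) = h^4 - h^3 - 44*h^2 - 96*h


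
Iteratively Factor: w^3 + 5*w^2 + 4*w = (w + 4)*(w^2 + w) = (w + 1)*(w + 4)*(w)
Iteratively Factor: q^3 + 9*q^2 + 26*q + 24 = (q + 3)*(q^2 + 6*q + 8) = (q + 3)*(q + 4)*(q + 2)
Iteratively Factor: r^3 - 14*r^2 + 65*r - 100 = (r - 5)*(r^2 - 9*r + 20) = (r - 5)*(r - 4)*(r - 5)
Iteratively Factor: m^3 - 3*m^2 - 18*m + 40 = (m + 4)*(m^2 - 7*m + 10) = (m - 2)*(m + 4)*(m - 5)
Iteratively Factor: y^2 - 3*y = (y)*(y - 3)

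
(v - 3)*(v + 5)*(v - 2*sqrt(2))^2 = v^4 - 4*sqrt(2)*v^3 + 2*v^3 - 8*sqrt(2)*v^2 - 7*v^2 + 16*v + 60*sqrt(2)*v - 120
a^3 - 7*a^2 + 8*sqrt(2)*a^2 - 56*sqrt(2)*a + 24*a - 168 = (a - 7)*(a + 2*sqrt(2))*(a + 6*sqrt(2))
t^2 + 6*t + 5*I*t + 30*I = (t + 6)*(t + 5*I)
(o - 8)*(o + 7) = o^2 - o - 56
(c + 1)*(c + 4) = c^2 + 5*c + 4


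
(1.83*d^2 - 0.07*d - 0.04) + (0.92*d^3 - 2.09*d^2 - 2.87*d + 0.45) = 0.92*d^3 - 0.26*d^2 - 2.94*d + 0.41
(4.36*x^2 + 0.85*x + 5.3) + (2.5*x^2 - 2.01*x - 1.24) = 6.86*x^2 - 1.16*x + 4.06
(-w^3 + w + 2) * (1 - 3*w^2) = 3*w^5 - 4*w^3 - 6*w^2 + w + 2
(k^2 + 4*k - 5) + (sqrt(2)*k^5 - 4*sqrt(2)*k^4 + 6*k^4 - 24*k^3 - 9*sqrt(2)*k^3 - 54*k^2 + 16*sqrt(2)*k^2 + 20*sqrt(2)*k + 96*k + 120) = sqrt(2)*k^5 - 4*sqrt(2)*k^4 + 6*k^4 - 24*k^3 - 9*sqrt(2)*k^3 - 53*k^2 + 16*sqrt(2)*k^2 + 20*sqrt(2)*k + 100*k + 115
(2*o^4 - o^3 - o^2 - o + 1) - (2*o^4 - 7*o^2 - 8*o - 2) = -o^3 + 6*o^2 + 7*o + 3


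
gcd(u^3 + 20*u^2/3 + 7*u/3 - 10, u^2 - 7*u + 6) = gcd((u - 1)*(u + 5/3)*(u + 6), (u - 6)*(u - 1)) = u - 1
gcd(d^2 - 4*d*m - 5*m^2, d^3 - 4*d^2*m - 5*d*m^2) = d^2 - 4*d*m - 5*m^2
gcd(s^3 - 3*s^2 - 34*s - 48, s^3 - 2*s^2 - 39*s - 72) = s^2 - 5*s - 24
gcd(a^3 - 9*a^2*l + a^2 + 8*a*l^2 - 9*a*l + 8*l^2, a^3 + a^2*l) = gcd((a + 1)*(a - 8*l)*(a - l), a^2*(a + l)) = 1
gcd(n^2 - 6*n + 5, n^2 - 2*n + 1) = n - 1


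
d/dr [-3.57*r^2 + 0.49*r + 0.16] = 0.49 - 7.14*r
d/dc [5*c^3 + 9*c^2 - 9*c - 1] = 15*c^2 + 18*c - 9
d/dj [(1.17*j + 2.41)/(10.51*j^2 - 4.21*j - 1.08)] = (-12.2967*j^2 - 50.6582*j + 8.8825)/(110.4601*j^4 - 88.4942*j^3 - 4.9775*j^2 + 9.0936*j + 1.1664)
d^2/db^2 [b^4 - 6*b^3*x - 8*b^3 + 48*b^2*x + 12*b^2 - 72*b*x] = 12*b^2 - 36*b*x - 48*b + 96*x + 24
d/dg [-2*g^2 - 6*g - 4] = -4*g - 6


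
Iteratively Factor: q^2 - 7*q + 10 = (q - 2)*(q - 5)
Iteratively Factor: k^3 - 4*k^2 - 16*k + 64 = (k - 4)*(k^2 - 16) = (k - 4)^2*(k + 4)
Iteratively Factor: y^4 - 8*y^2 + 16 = (y + 2)*(y^3 - 2*y^2 - 4*y + 8) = (y - 2)*(y + 2)*(y^2 - 4) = (y - 2)*(y + 2)^2*(y - 2)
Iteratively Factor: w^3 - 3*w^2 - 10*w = (w + 2)*(w^2 - 5*w) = (w - 5)*(w + 2)*(w)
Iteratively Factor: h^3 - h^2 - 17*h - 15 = (h + 3)*(h^2 - 4*h - 5) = (h - 5)*(h + 3)*(h + 1)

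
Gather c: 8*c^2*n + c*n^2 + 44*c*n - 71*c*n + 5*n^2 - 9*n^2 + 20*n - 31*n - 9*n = 8*c^2*n + c*(n^2 - 27*n) - 4*n^2 - 20*n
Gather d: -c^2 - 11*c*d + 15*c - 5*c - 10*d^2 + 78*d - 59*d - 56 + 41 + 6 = -c^2 + 10*c - 10*d^2 + d*(19 - 11*c) - 9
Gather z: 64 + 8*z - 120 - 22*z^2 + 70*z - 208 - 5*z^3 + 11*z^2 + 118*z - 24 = -5*z^3 - 11*z^2 + 196*z - 288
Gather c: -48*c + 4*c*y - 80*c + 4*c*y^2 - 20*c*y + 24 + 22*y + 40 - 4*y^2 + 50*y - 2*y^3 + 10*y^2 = c*(4*y^2 - 16*y - 128) - 2*y^3 + 6*y^2 + 72*y + 64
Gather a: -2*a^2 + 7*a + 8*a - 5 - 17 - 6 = -2*a^2 + 15*a - 28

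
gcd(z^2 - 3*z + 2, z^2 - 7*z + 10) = z - 2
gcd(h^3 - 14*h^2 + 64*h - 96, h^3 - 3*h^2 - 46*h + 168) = h^2 - 10*h + 24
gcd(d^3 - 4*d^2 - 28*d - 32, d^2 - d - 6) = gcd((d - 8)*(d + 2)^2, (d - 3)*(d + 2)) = d + 2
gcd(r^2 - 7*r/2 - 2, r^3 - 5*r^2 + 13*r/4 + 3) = r^2 - 7*r/2 - 2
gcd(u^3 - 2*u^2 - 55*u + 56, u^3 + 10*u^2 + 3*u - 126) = u + 7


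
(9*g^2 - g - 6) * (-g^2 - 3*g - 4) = -9*g^4 - 26*g^3 - 27*g^2 + 22*g + 24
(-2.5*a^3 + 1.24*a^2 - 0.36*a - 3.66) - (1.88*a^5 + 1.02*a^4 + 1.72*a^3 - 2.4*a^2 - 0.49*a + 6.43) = -1.88*a^5 - 1.02*a^4 - 4.22*a^3 + 3.64*a^2 + 0.13*a - 10.09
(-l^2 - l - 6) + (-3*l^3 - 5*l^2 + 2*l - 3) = -3*l^3 - 6*l^2 + l - 9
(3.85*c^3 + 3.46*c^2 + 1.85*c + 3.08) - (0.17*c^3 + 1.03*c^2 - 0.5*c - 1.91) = 3.68*c^3 + 2.43*c^2 + 2.35*c + 4.99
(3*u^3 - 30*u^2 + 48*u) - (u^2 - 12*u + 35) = 3*u^3 - 31*u^2 + 60*u - 35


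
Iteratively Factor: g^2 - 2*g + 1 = (g - 1)*(g - 1)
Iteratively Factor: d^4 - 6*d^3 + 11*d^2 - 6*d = (d - 1)*(d^3 - 5*d^2 + 6*d) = d*(d - 1)*(d^2 - 5*d + 6) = d*(d - 3)*(d - 1)*(d - 2)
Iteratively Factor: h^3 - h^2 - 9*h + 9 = (h + 3)*(h^2 - 4*h + 3) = (h - 3)*(h + 3)*(h - 1)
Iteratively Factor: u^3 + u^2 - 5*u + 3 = (u - 1)*(u^2 + 2*u - 3) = (u - 1)^2*(u + 3)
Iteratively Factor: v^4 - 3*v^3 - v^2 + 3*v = (v)*(v^3 - 3*v^2 - v + 3) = v*(v - 1)*(v^2 - 2*v - 3) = v*(v - 1)*(v + 1)*(v - 3)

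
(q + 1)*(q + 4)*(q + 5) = q^3 + 10*q^2 + 29*q + 20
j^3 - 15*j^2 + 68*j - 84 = (j - 7)*(j - 6)*(j - 2)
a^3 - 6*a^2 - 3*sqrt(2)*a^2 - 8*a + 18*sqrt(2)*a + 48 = (a - 6)*(a - 4*sqrt(2))*(a + sqrt(2))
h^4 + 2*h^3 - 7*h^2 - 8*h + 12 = (h - 2)*(h - 1)*(h + 2)*(h + 3)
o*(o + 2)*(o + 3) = o^3 + 5*o^2 + 6*o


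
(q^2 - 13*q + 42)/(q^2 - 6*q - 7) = (q - 6)/(q + 1)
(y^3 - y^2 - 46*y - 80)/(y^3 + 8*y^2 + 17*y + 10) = (y - 8)/(y + 1)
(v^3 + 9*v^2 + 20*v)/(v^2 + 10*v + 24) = v*(v + 5)/(v + 6)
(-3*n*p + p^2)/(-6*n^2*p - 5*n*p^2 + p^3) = (3*n - p)/(6*n^2 + 5*n*p - p^2)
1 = 1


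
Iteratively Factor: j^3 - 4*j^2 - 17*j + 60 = (j + 4)*(j^2 - 8*j + 15) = (j - 5)*(j + 4)*(j - 3)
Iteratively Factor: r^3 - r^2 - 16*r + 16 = (r + 4)*(r^2 - 5*r + 4) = (r - 1)*(r + 4)*(r - 4)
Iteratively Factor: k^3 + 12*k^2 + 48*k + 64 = (k + 4)*(k^2 + 8*k + 16) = (k + 4)^2*(k + 4)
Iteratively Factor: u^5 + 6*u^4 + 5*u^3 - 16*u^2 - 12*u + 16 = (u - 1)*(u^4 + 7*u^3 + 12*u^2 - 4*u - 16) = (u - 1)*(u + 2)*(u^3 + 5*u^2 + 2*u - 8) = (u - 1)^2*(u + 2)*(u^2 + 6*u + 8) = (u - 1)^2*(u + 2)*(u + 4)*(u + 2)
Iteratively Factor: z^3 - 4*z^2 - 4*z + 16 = (z - 2)*(z^2 - 2*z - 8) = (z - 4)*(z - 2)*(z + 2)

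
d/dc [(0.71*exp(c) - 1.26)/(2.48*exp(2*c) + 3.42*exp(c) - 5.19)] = (-1.7608*exp(2*c) + 6.2496*exp(c) + 0.624299999999999)*exp(c)/(6.1504*exp(4*c) + 16.9632*exp(3*c) - 14.046*exp(2*c) - 35.4996*exp(c) + 26.9361)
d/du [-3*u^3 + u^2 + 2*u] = -9*u^2 + 2*u + 2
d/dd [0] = 0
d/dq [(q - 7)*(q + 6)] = 2*q - 1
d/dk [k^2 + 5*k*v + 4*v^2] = 2*k + 5*v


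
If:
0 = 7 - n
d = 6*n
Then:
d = 42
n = 7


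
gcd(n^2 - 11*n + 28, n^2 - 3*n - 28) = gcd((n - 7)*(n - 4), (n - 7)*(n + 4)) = n - 7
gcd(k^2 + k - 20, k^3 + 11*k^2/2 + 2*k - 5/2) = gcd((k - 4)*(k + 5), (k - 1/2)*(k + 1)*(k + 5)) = k + 5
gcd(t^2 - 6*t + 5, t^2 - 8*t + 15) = t - 5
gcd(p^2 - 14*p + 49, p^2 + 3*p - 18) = 1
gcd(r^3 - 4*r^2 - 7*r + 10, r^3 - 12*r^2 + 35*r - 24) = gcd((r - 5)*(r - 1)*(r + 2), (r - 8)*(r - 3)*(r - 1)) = r - 1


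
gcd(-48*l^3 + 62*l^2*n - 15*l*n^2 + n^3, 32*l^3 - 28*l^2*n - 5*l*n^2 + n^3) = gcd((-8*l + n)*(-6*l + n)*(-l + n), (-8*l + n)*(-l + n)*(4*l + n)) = 8*l^2 - 9*l*n + n^2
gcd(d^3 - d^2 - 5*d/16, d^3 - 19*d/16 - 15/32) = d - 5/4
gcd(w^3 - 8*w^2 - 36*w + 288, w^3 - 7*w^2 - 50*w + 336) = w^2 - 14*w + 48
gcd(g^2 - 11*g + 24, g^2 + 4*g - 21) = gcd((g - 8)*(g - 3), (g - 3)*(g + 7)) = g - 3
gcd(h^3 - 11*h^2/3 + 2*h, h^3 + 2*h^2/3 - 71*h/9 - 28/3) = h - 3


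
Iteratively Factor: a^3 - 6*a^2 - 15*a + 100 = (a - 5)*(a^2 - a - 20) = (a - 5)^2*(a + 4)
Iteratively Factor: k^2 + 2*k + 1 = (k + 1)*(k + 1)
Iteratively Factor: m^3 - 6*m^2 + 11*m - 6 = (m - 1)*(m^2 - 5*m + 6) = (m - 2)*(m - 1)*(m - 3)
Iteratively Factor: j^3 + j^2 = (j)*(j^2 + j) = j^2*(j + 1)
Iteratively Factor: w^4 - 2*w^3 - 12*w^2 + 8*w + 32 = (w + 2)*(w^3 - 4*w^2 - 4*w + 16) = (w - 4)*(w + 2)*(w^2 - 4) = (w - 4)*(w + 2)^2*(w - 2)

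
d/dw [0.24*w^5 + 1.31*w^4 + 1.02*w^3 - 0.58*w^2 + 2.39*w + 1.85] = 1.2*w^4 + 5.24*w^3 + 3.06*w^2 - 1.16*w + 2.39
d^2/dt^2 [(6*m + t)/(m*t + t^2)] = 2*(-t*(m + t)*(7*m + 3*t) + (m + 2*t)^2*(6*m + t))/(t^3*(m + t)^3)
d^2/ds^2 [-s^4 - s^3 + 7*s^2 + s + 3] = -12*s^2 - 6*s + 14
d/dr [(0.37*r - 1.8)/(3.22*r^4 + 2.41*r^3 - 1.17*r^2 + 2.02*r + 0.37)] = (-3.5742*r^4 + 21.4006*r^3 + 13.4469*r^2 - 4.212*r + 3.7729)/(10.3684*r^8 + 15.5204*r^7 - 1.7267*r^6 + 7.3694*r^5 + 13.4881*r^4 - 2.9434*r^3 + 3.2146*r^2 + 1.4948*r + 0.1369)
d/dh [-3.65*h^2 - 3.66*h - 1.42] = -7.3*h - 3.66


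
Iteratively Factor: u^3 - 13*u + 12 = (u + 4)*(u^2 - 4*u + 3) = (u - 1)*(u + 4)*(u - 3)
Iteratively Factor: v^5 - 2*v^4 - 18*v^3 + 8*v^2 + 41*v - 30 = (v + 3)*(v^4 - 5*v^3 - 3*v^2 + 17*v - 10) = (v - 1)*(v + 3)*(v^3 - 4*v^2 - 7*v + 10) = (v - 1)*(v + 2)*(v + 3)*(v^2 - 6*v + 5) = (v - 1)^2*(v + 2)*(v + 3)*(v - 5)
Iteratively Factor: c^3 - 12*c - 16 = (c + 2)*(c^2 - 2*c - 8) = (c + 2)^2*(c - 4)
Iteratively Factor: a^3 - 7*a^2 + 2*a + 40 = (a + 2)*(a^2 - 9*a + 20) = (a - 5)*(a + 2)*(a - 4)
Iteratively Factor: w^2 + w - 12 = (w - 3)*(w + 4)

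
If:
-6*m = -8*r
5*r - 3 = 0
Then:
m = 4/5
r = 3/5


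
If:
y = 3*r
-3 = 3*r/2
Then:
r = -2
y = -6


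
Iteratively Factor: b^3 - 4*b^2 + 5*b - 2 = (b - 2)*(b^2 - 2*b + 1) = (b - 2)*(b - 1)*(b - 1)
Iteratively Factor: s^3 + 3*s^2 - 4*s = (s)*(s^2 + 3*s - 4) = s*(s - 1)*(s + 4)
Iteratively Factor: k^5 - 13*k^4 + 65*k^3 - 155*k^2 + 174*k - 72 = (k - 3)*(k^4 - 10*k^3 + 35*k^2 - 50*k + 24) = (k - 3)*(k - 2)*(k^3 - 8*k^2 + 19*k - 12) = (k - 3)^2*(k - 2)*(k^2 - 5*k + 4) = (k - 4)*(k - 3)^2*(k - 2)*(k - 1)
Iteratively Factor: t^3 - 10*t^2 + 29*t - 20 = (t - 5)*(t^2 - 5*t + 4) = (t - 5)*(t - 1)*(t - 4)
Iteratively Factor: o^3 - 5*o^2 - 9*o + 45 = (o - 5)*(o^2 - 9) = (o - 5)*(o - 3)*(o + 3)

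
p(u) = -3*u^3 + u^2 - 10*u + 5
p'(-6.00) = -346.00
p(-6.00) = 749.00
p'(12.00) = -1282.00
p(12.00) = -5155.00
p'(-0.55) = -13.82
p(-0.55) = 11.30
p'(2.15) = -47.30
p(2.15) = -41.69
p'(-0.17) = -10.60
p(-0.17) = 6.74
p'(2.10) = -45.49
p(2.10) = -39.37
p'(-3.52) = -128.55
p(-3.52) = 183.43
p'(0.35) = -10.40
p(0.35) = 1.49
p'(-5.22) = -265.68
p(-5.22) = 511.16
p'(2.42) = -57.87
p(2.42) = -55.86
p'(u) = -9*u^2 + 2*u - 10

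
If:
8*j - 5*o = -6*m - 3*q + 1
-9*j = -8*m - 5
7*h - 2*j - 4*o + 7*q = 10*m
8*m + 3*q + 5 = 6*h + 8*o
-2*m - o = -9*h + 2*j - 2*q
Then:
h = 1478/15295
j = 7031/15295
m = -3299/30590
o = 1557/3059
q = 2623/15295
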